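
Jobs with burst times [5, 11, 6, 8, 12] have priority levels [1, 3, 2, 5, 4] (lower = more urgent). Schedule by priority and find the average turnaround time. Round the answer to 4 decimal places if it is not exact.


Sort by priority (ascending = highest first):
Order: [(1, 5), (2, 6), (3, 11), (4, 12), (5, 8)]
Completion times:
  Priority 1, burst=5, C=5
  Priority 2, burst=6, C=11
  Priority 3, burst=11, C=22
  Priority 4, burst=12, C=34
  Priority 5, burst=8, C=42
Average turnaround = 114/5 = 22.8

22.8


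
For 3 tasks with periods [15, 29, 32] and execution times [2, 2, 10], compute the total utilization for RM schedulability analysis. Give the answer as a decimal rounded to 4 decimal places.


Compute individual utilizations (exact fractions):
  Task 1: C/T = 2/15 (approx. 0.1333)
  Task 2: C/T = 2/29 (approx. 0.069)
  Task 3: C/T = 10/32 = 5/16 (approx. 0.3125)
Total utilization U = 2/15 + 2/29 + 5/16 = 3583/6960
Rounded to 4 decimal places: U = 0.5148
RM (Liu & Layland) bound for 3 tasks = 0.779763; compare with U = 3583/6960 (approx. 0.514799)
U <= bound, so schedulable by RM sufficient condition.

0.5148


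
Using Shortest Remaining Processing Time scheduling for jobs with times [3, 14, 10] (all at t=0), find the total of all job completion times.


Since all jobs arrive at t=0, SRPT equals SPT ordering.
SPT order: [3, 10, 14]
Completion times:
  Job 1: p=3, C=3
  Job 2: p=10, C=13
  Job 3: p=14, C=27
Total completion time = 3 + 13 + 27 = 43

43


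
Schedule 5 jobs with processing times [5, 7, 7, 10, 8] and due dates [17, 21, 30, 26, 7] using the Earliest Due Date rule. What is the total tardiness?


Sort by due date (EDD order): [(8, 7), (5, 17), (7, 21), (10, 26), (7, 30)]
Compute completion times and tardiness:
  Job 1: p=8, d=7, C=8, tardiness=max(0,8-7)=1
  Job 2: p=5, d=17, C=13, tardiness=max(0,13-17)=0
  Job 3: p=7, d=21, C=20, tardiness=max(0,20-21)=0
  Job 4: p=10, d=26, C=30, tardiness=max(0,30-26)=4
  Job 5: p=7, d=30, C=37, tardiness=max(0,37-30)=7
Total tardiness = 12

12


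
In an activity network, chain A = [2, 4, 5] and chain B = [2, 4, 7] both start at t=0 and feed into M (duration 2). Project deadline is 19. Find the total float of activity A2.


Forward pass: ES(A2) = sum of predecessors on chain A = 2
EF = ES + duration = 2 + 4 = 6
Backward pass: LF(M) = deadline = 19; LS(M) = 19 - 2 = 17
LF(A2) = LS(M) - sum(successors on chain A) = 17 - 5 = 12
LS = LF - duration = 12 - 4 = 8
Total float = LS - ES = 8 - 2 = 6

6


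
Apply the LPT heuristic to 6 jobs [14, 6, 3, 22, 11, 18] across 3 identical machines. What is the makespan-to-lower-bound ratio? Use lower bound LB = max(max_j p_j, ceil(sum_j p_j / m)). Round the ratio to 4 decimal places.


LPT order: [22, 18, 14, 11, 6, 3]
Machine loads after assignment: [25, 24, 25]
LPT makespan = 25
Lower bound = max(max_job, ceil(total/3)) = max(22, 25) = 25
Ratio = 25 / 25 = 1.0

1.0


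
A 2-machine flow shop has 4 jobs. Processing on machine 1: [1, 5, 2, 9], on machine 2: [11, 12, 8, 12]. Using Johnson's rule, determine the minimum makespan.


Apply Johnson's rule:
  Group 1 (a <= b): [(1, 1, 11), (3, 2, 8), (2, 5, 12), (4, 9, 12)]
  Group 2 (a > b): []
Optimal job order: [1, 3, 2, 4]
Schedule:
  Job 1: M1 done at 1, M2 done at 12
  Job 3: M1 done at 3, M2 done at 20
  Job 2: M1 done at 8, M2 done at 32
  Job 4: M1 done at 17, M2 done at 44
Makespan = 44

44


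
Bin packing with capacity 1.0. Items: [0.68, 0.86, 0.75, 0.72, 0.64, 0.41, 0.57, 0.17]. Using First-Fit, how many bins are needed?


Place items sequentially using First-Fit:
  Item 0.68 -> new Bin 1
  Item 0.86 -> new Bin 2
  Item 0.75 -> new Bin 3
  Item 0.72 -> new Bin 4
  Item 0.64 -> new Bin 5
  Item 0.41 -> new Bin 6
  Item 0.57 -> Bin 6 (now 0.98)
  Item 0.17 -> Bin 1 (now 0.85)
Total bins used = 6

6


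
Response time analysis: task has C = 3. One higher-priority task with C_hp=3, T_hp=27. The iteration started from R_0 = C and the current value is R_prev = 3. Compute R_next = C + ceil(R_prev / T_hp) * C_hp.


R_next = C + ceil(R_prev / T_hp) * C_hp
ceil(3 / 27) = ceil(0.1111) = 1
Interference = 1 * 3 = 3
R_next = 3 + 3 = 6

6


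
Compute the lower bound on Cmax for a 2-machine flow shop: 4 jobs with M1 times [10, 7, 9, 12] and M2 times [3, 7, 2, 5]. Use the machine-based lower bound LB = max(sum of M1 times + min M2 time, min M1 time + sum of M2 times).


LB1 = sum(M1 times) + min(M2 times) = 38 + 2 = 40
LB2 = min(M1 times) + sum(M2 times) = 7 + 17 = 24
Lower bound = max(LB1, LB2) = max(40, 24) = 40

40


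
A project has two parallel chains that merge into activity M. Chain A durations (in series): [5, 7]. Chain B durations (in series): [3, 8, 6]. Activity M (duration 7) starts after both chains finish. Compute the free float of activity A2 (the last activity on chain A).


ES(A2) = sum of predecessors on chain A = 5
EF(A2) = ES + duration = 5 + 7 = 12
Successor of A2 is M. ES(M) = max(sum(A), sum(B)) = max(12, 17) = 17
Free float = ES(successor) - EF(current) = 17 - 12 = 5

5


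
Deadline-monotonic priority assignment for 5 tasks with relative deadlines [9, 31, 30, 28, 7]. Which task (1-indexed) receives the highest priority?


Sort tasks by relative deadline (ascending):
  Task 5: deadline = 7
  Task 1: deadline = 9
  Task 4: deadline = 28
  Task 3: deadline = 30
  Task 2: deadline = 31
Priority order (highest first): [5, 1, 4, 3, 2]
Highest priority task = 5

5


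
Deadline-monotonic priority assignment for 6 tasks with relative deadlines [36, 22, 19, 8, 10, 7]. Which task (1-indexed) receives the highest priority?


Sort tasks by relative deadline (ascending):
  Task 6: deadline = 7
  Task 4: deadline = 8
  Task 5: deadline = 10
  Task 3: deadline = 19
  Task 2: deadline = 22
  Task 1: deadline = 36
Priority order (highest first): [6, 4, 5, 3, 2, 1]
Highest priority task = 6

6


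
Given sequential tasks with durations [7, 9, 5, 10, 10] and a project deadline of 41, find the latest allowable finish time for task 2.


LF(activity 2) = deadline - sum of successor durations
Successors: activities 3 through 5 with durations [5, 10, 10]
Sum of successor durations = 25
LF = 41 - 25 = 16

16


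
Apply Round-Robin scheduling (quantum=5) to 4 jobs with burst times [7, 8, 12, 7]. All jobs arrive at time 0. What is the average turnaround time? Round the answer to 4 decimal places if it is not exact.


Time quantum = 5
Execution trace:
  J1 runs 5 units, time = 5
  J2 runs 5 units, time = 10
  J3 runs 5 units, time = 15
  J4 runs 5 units, time = 20
  J1 runs 2 units, time = 22
  J2 runs 3 units, time = 25
  J3 runs 5 units, time = 30
  J4 runs 2 units, time = 32
  J3 runs 2 units, time = 34
Finish times: [22, 25, 34, 32]
Average turnaround = 113/4 = 28.25

28.25


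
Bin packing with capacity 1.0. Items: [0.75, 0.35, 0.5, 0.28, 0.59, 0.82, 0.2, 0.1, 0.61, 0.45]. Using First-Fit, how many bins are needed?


Place items sequentially using First-Fit:
  Item 0.75 -> new Bin 1
  Item 0.35 -> new Bin 2
  Item 0.5 -> Bin 2 (now 0.85)
  Item 0.28 -> new Bin 3
  Item 0.59 -> Bin 3 (now 0.87)
  Item 0.82 -> new Bin 4
  Item 0.2 -> Bin 1 (now 0.95)
  Item 0.1 -> Bin 2 (now 0.95)
  Item 0.61 -> new Bin 5
  Item 0.45 -> new Bin 6
Total bins used = 6

6


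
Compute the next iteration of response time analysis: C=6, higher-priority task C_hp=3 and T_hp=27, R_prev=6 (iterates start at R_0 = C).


R_next = C + ceil(R_prev / T_hp) * C_hp
ceil(6 / 27) = ceil(0.2222) = 1
Interference = 1 * 3 = 3
R_next = 6 + 3 = 9

9


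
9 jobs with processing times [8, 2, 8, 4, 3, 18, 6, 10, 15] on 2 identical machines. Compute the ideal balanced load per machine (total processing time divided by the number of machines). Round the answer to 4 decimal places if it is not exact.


Total processing time = 8 + 2 + 8 + 4 + 3 + 18 + 6 + 10 + 15 = 74
Number of machines = 2
Ideal balanced load = 74 / 2 = 37.0

37.0


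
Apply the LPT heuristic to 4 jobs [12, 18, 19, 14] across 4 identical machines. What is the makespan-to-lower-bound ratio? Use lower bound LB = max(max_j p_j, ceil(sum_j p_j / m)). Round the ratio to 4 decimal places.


LPT order: [19, 18, 14, 12]
Machine loads after assignment: [19, 18, 14, 12]
LPT makespan = 19
Lower bound = max(max_job, ceil(total/4)) = max(19, 16) = 19
Ratio = 19 / 19 = 1.0

1.0


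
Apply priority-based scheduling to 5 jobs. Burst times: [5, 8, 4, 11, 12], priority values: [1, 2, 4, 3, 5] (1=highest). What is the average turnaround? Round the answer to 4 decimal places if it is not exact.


Sort by priority (ascending = highest first):
Order: [(1, 5), (2, 8), (3, 11), (4, 4), (5, 12)]
Completion times:
  Priority 1, burst=5, C=5
  Priority 2, burst=8, C=13
  Priority 3, burst=11, C=24
  Priority 4, burst=4, C=28
  Priority 5, burst=12, C=40
Average turnaround = 110/5 = 22.0

22.0


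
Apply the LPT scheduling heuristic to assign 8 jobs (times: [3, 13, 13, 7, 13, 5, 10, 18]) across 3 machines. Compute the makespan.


Sort jobs in decreasing order (LPT): [18, 13, 13, 13, 10, 7, 5, 3]
Assign each job to the least loaded machine:
  Machine 1: jobs [18, 7, 3], load = 28
  Machine 2: jobs [13, 13], load = 26
  Machine 3: jobs [13, 10, 5], load = 28
Makespan = max load = 28

28


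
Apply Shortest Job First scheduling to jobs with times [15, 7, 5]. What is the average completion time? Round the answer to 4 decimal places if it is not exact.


SJF order (ascending): [5, 7, 15]
Completion times:
  Job 1: burst=5, C=5
  Job 2: burst=7, C=12
  Job 3: burst=15, C=27
Average completion = 44/3 = 14.6667

14.6667


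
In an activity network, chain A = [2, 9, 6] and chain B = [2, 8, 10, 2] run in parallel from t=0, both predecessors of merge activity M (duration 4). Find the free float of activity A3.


ES(A3) = sum of predecessors on chain A = 11
EF(A3) = ES + duration = 11 + 6 = 17
Successor of A3 is M. ES(M) = max(sum(A), sum(B)) = max(17, 22) = 22
Free float = ES(successor) - EF(current) = 22 - 17 = 5

5


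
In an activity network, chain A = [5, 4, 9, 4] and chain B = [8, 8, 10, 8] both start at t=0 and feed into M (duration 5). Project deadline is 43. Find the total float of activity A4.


Forward pass: ES(A4) = sum of predecessors on chain A = 18
EF = ES + duration = 18 + 4 = 22
Backward pass: LF(M) = deadline = 43; LS(M) = 43 - 5 = 38
LF(A4) = LS(M) - sum(successors on chain A) = 38 - 0 = 38
LS = LF - duration = 38 - 4 = 34
Total float = LS - ES = 34 - 18 = 16

16


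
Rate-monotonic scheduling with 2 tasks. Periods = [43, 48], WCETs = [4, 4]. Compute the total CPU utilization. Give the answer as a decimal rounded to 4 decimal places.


Compute individual utilizations (exact fractions):
  Task 1: C/T = 4/43 (approx. 0.093)
  Task 2: C/T = 4/48 = 1/12 (approx. 0.0833)
Total utilization U = 4/43 + 1/12 = 91/516
Rounded to 4 decimal places: U = 0.1764
RM (Liu & Layland) bound for 2 tasks = 0.828427; compare with U = 91/516 (approx. 0.176357)
U <= bound, so schedulable by RM sufficient condition.

0.1764


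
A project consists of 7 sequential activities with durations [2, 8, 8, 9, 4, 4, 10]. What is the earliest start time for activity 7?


Activity 7 starts after activities 1 through 6 complete.
Predecessor durations: [2, 8, 8, 9, 4, 4]
ES = 2 + 8 + 8 + 9 + 4 + 4 = 35

35


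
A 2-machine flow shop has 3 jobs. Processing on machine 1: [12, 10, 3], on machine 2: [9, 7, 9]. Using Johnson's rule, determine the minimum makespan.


Apply Johnson's rule:
  Group 1 (a <= b): [(3, 3, 9)]
  Group 2 (a > b): [(1, 12, 9), (2, 10, 7)]
Optimal job order: [3, 1, 2]
Schedule:
  Job 3: M1 done at 3, M2 done at 12
  Job 1: M1 done at 15, M2 done at 24
  Job 2: M1 done at 25, M2 done at 32
Makespan = 32

32


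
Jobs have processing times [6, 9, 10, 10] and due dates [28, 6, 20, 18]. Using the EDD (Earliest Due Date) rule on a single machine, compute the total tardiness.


Sort by due date (EDD order): [(9, 6), (10, 18), (10, 20), (6, 28)]
Compute completion times and tardiness:
  Job 1: p=9, d=6, C=9, tardiness=max(0,9-6)=3
  Job 2: p=10, d=18, C=19, tardiness=max(0,19-18)=1
  Job 3: p=10, d=20, C=29, tardiness=max(0,29-20)=9
  Job 4: p=6, d=28, C=35, tardiness=max(0,35-28)=7
Total tardiness = 20

20


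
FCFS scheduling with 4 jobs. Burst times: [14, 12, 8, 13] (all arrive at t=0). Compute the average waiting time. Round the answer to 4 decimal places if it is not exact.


FCFS order (as given): [14, 12, 8, 13]
Waiting times:
  Job 1: wait = 0
  Job 2: wait = 14
  Job 3: wait = 26
  Job 4: wait = 34
Sum of waiting times = 74
Average waiting time = 74/4 = 18.5

18.5


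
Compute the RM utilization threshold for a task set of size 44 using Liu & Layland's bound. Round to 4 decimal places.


Compute 2^(1/44) = 1.0158780831
Subtract 1: 1.0158780831 - 1 = 0.0158780831
Multiply by n: 44 * 0.0158780831 = 0.6986356564
Round to 4 dp: 0.6986

0.6986


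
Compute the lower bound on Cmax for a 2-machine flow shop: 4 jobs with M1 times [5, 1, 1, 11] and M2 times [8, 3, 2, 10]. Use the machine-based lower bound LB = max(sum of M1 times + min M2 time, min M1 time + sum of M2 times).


LB1 = sum(M1 times) + min(M2 times) = 18 + 2 = 20
LB2 = min(M1 times) + sum(M2 times) = 1 + 23 = 24
Lower bound = max(LB1, LB2) = max(20, 24) = 24

24


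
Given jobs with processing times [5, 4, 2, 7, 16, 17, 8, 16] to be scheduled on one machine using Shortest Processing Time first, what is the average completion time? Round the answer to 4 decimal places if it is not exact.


Sort jobs by processing time (SPT order): [2, 4, 5, 7, 8, 16, 16, 17]
Compute completion times sequentially:
  Job 1: processing = 2, completes at 2
  Job 2: processing = 4, completes at 6
  Job 3: processing = 5, completes at 11
  Job 4: processing = 7, completes at 18
  Job 5: processing = 8, completes at 26
  Job 6: processing = 16, completes at 42
  Job 7: processing = 16, completes at 58
  Job 8: processing = 17, completes at 75
Sum of completion times = 238
Average completion time = 238/8 = 29.75

29.75


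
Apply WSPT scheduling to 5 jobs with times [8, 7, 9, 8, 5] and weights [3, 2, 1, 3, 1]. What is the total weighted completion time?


Compute p/w ratios and sort ascending (WSPT): [(8, 3), (8, 3), (7, 2), (5, 1), (9, 1)]
Compute weighted completion times:
  Job (p=8,w=3): C=8, w*C=3*8=24
  Job (p=8,w=3): C=16, w*C=3*16=48
  Job (p=7,w=2): C=23, w*C=2*23=46
  Job (p=5,w=1): C=28, w*C=1*28=28
  Job (p=9,w=1): C=37, w*C=1*37=37
Total weighted completion time = 183

183


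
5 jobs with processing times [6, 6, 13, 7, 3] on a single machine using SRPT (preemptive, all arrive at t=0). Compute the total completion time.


Since all jobs arrive at t=0, SRPT equals SPT ordering.
SPT order: [3, 6, 6, 7, 13]
Completion times:
  Job 1: p=3, C=3
  Job 2: p=6, C=9
  Job 3: p=6, C=15
  Job 4: p=7, C=22
  Job 5: p=13, C=35
Total completion time = 3 + 9 + 15 + 22 + 35 = 84

84


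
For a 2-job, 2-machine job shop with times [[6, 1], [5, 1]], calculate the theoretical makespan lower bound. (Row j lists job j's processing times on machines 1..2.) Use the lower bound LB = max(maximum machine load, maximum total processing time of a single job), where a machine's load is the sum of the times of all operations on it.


Machine loads:
  Machine 1: 6 + 5 = 11
  Machine 2: 1 + 1 = 2
Max machine load = 11
Job totals:
  Job 1: 7
  Job 2: 6
Max job total = 7
Lower bound = max(11, 7) = 11

11


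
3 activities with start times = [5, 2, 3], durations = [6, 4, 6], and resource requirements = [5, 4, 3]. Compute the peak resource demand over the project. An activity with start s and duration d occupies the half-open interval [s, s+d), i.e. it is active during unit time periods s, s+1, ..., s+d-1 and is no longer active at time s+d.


Each activity i is active on [start_i, start_i + duration_i).
Compute total resource usage per time slot:
  t=0: active resources = [], total = 0
  t=1: active resources = [], total = 0
  t=2: active resources = [4], total = 4
  t=3: active resources = [4, 3], total = 7
  t=4: active resources = [4, 3], total = 7
  t=5: active resources = [5, 4, 3], total = 12
  t=6: active resources = [5, 3], total = 8
  t=7: active resources = [5, 3], total = 8
  t=8: active resources = [5, 3], total = 8
  t=9: active resources = [5], total = 5
  t=10: active resources = [5], total = 5
Peak resource demand = 12

12


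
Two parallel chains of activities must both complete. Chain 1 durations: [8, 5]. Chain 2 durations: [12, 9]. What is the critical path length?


Path A total = 8 + 5 = 13
Path B total = 12 + 9 = 21
Critical path = longest path = max(13, 21) = 21

21


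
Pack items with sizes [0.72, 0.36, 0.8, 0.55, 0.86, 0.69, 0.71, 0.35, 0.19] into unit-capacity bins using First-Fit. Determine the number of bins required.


Place items sequentially using First-Fit:
  Item 0.72 -> new Bin 1
  Item 0.36 -> new Bin 2
  Item 0.8 -> new Bin 3
  Item 0.55 -> Bin 2 (now 0.91)
  Item 0.86 -> new Bin 4
  Item 0.69 -> new Bin 5
  Item 0.71 -> new Bin 6
  Item 0.35 -> new Bin 7
  Item 0.19 -> Bin 1 (now 0.91)
Total bins used = 7

7


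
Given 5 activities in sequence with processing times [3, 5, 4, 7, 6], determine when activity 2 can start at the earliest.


Activity 2 starts after activities 1 through 1 complete.
Predecessor durations: [3]
ES = 3 = 3

3


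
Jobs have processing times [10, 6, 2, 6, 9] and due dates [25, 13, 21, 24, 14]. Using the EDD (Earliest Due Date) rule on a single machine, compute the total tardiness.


Sort by due date (EDD order): [(6, 13), (9, 14), (2, 21), (6, 24), (10, 25)]
Compute completion times and tardiness:
  Job 1: p=6, d=13, C=6, tardiness=max(0,6-13)=0
  Job 2: p=9, d=14, C=15, tardiness=max(0,15-14)=1
  Job 3: p=2, d=21, C=17, tardiness=max(0,17-21)=0
  Job 4: p=6, d=24, C=23, tardiness=max(0,23-24)=0
  Job 5: p=10, d=25, C=33, tardiness=max(0,33-25)=8
Total tardiness = 9

9


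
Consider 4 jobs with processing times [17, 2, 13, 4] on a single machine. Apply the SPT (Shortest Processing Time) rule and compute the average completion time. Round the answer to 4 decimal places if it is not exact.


Sort jobs by processing time (SPT order): [2, 4, 13, 17]
Compute completion times sequentially:
  Job 1: processing = 2, completes at 2
  Job 2: processing = 4, completes at 6
  Job 3: processing = 13, completes at 19
  Job 4: processing = 17, completes at 36
Sum of completion times = 63
Average completion time = 63/4 = 15.75

15.75


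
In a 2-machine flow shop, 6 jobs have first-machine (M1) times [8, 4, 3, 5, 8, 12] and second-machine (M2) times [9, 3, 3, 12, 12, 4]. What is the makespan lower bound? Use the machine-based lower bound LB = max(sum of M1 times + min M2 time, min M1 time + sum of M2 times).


LB1 = sum(M1 times) + min(M2 times) = 40 + 3 = 43
LB2 = min(M1 times) + sum(M2 times) = 3 + 43 = 46
Lower bound = max(LB1, LB2) = max(43, 46) = 46

46


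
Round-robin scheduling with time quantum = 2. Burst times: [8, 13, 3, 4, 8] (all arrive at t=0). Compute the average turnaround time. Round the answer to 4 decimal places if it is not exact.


Time quantum = 2
Execution trace:
  J1 runs 2 units, time = 2
  J2 runs 2 units, time = 4
  J3 runs 2 units, time = 6
  J4 runs 2 units, time = 8
  J5 runs 2 units, time = 10
  J1 runs 2 units, time = 12
  J2 runs 2 units, time = 14
  J3 runs 1 units, time = 15
  J4 runs 2 units, time = 17
  J5 runs 2 units, time = 19
  J1 runs 2 units, time = 21
  J2 runs 2 units, time = 23
  J5 runs 2 units, time = 25
  J1 runs 2 units, time = 27
  J2 runs 2 units, time = 29
  J5 runs 2 units, time = 31
  J2 runs 2 units, time = 33
  J2 runs 2 units, time = 35
  J2 runs 1 units, time = 36
Finish times: [27, 36, 15, 17, 31]
Average turnaround = 126/5 = 25.2

25.2


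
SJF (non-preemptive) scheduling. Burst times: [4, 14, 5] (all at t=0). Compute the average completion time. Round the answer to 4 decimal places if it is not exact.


SJF order (ascending): [4, 5, 14]
Completion times:
  Job 1: burst=4, C=4
  Job 2: burst=5, C=9
  Job 3: burst=14, C=23
Average completion = 36/3 = 12.0

12.0


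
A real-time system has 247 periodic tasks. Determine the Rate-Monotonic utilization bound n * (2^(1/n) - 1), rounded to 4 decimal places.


Compute 2^(1/247) = 1.0028102051
Subtract 1: 1.0028102051 - 1 = 0.0028102051
Multiply by n: 247 * 0.0028102051 = 0.6941206597
Round to 4 dp: 0.6941

0.6941


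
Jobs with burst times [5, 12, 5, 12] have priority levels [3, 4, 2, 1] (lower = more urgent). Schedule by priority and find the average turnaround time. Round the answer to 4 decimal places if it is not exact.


Sort by priority (ascending = highest first):
Order: [(1, 12), (2, 5), (3, 5), (4, 12)]
Completion times:
  Priority 1, burst=12, C=12
  Priority 2, burst=5, C=17
  Priority 3, burst=5, C=22
  Priority 4, burst=12, C=34
Average turnaround = 85/4 = 21.25

21.25


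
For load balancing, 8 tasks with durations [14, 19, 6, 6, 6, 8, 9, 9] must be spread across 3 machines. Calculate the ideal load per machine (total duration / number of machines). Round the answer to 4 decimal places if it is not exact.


Total processing time = 14 + 19 + 6 + 6 + 6 + 8 + 9 + 9 = 77
Number of machines = 3
Ideal balanced load = 77 / 3 = 25.6667

25.6667


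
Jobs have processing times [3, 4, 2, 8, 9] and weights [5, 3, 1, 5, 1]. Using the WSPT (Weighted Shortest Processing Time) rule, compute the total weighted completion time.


Compute p/w ratios and sort ascending (WSPT): [(3, 5), (4, 3), (8, 5), (2, 1), (9, 1)]
Compute weighted completion times:
  Job (p=3,w=5): C=3, w*C=5*3=15
  Job (p=4,w=3): C=7, w*C=3*7=21
  Job (p=8,w=5): C=15, w*C=5*15=75
  Job (p=2,w=1): C=17, w*C=1*17=17
  Job (p=9,w=1): C=26, w*C=1*26=26
Total weighted completion time = 154

154


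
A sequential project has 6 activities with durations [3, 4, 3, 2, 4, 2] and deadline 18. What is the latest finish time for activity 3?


LF(activity 3) = deadline - sum of successor durations
Successors: activities 4 through 6 with durations [2, 4, 2]
Sum of successor durations = 8
LF = 18 - 8 = 10

10


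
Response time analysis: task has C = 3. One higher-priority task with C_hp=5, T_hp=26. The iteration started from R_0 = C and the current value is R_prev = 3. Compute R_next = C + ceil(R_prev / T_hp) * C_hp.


R_next = C + ceil(R_prev / T_hp) * C_hp
ceil(3 / 26) = ceil(0.1154) = 1
Interference = 1 * 5 = 5
R_next = 3 + 5 = 8

8


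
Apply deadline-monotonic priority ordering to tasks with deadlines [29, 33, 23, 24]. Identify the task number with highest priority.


Sort tasks by relative deadline (ascending):
  Task 3: deadline = 23
  Task 4: deadline = 24
  Task 1: deadline = 29
  Task 2: deadline = 33
Priority order (highest first): [3, 4, 1, 2]
Highest priority task = 3

3


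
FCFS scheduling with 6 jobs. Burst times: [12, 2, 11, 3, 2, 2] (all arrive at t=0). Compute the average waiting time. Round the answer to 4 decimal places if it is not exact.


FCFS order (as given): [12, 2, 11, 3, 2, 2]
Waiting times:
  Job 1: wait = 0
  Job 2: wait = 12
  Job 3: wait = 14
  Job 4: wait = 25
  Job 5: wait = 28
  Job 6: wait = 30
Sum of waiting times = 109
Average waiting time = 109/6 = 18.1667

18.1667


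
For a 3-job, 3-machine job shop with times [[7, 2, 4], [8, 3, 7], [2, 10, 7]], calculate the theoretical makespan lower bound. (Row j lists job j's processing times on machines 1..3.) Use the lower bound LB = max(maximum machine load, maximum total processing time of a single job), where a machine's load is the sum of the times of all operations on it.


Machine loads:
  Machine 1: 7 + 8 + 2 = 17
  Machine 2: 2 + 3 + 10 = 15
  Machine 3: 4 + 7 + 7 = 18
Max machine load = 18
Job totals:
  Job 1: 13
  Job 2: 18
  Job 3: 19
Max job total = 19
Lower bound = max(18, 19) = 19

19


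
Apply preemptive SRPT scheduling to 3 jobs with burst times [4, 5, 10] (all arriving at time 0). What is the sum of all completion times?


Since all jobs arrive at t=0, SRPT equals SPT ordering.
SPT order: [4, 5, 10]
Completion times:
  Job 1: p=4, C=4
  Job 2: p=5, C=9
  Job 3: p=10, C=19
Total completion time = 4 + 9 + 19 = 32

32


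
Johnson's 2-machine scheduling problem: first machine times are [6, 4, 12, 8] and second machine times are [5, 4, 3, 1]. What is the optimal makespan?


Apply Johnson's rule:
  Group 1 (a <= b): [(2, 4, 4)]
  Group 2 (a > b): [(1, 6, 5), (3, 12, 3), (4, 8, 1)]
Optimal job order: [2, 1, 3, 4]
Schedule:
  Job 2: M1 done at 4, M2 done at 8
  Job 1: M1 done at 10, M2 done at 15
  Job 3: M1 done at 22, M2 done at 25
  Job 4: M1 done at 30, M2 done at 31
Makespan = 31

31


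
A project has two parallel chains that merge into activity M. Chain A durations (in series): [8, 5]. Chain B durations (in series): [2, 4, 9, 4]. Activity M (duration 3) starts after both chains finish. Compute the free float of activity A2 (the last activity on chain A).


ES(A2) = sum of predecessors on chain A = 8
EF(A2) = ES + duration = 8 + 5 = 13
Successor of A2 is M. ES(M) = max(sum(A), sum(B)) = max(13, 19) = 19
Free float = ES(successor) - EF(current) = 19 - 13 = 6

6


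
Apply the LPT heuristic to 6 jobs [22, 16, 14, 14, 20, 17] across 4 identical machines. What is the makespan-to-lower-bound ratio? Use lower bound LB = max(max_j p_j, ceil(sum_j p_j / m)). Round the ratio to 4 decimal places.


LPT order: [22, 20, 17, 16, 14, 14]
Machine loads after assignment: [22, 20, 31, 30]
LPT makespan = 31
Lower bound = max(max_job, ceil(total/4)) = max(22, 26) = 26
Ratio = 31 / 26 = 1.1923

1.1923


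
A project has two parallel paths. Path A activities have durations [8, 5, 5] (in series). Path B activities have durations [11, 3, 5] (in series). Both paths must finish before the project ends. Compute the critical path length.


Path A total = 8 + 5 + 5 = 18
Path B total = 11 + 3 + 5 = 19
Critical path = longest path = max(18, 19) = 19

19


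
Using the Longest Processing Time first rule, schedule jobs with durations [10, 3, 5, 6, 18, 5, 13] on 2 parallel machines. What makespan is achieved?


Sort jobs in decreasing order (LPT): [18, 13, 10, 6, 5, 5, 3]
Assign each job to the least loaded machine:
  Machine 1: jobs [18, 6, 5], load = 29
  Machine 2: jobs [13, 10, 5, 3], load = 31
Makespan = max load = 31

31


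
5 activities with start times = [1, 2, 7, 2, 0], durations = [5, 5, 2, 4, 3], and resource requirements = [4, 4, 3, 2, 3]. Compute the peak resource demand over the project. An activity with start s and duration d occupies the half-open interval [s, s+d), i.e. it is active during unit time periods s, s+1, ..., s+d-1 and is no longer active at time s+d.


Each activity i is active on [start_i, start_i + duration_i).
Compute total resource usage per time slot:
  t=0: active resources = [3], total = 3
  t=1: active resources = [4, 3], total = 7
  t=2: active resources = [4, 4, 2, 3], total = 13
  t=3: active resources = [4, 4, 2], total = 10
  t=4: active resources = [4, 4, 2], total = 10
  t=5: active resources = [4, 4, 2], total = 10
  t=6: active resources = [4], total = 4
  t=7: active resources = [3], total = 3
  t=8: active resources = [3], total = 3
Peak resource demand = 13

13


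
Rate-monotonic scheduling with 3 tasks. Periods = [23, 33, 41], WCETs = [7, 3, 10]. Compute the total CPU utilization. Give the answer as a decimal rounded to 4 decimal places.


Compute individual utilizations (exact fractions):
  Task 1: C/T = 7/23 (approx. 0.3043)
  Task 2: C/T = 3/33 = 1/11 (approx. 0.0909)
  Task 3: C/T = 10/41 (approx. 0.2439)
Total utilization U = 7/23 + 1/11 + 10/41 = 6630/10373
Rounded to 4 decimal places: U = 0.6392
RM (Liu & Layland) bound for 3 tasks = 0.779763; compare with U = 6630/10373 (approx. 0.639159)
U <= bound, so schedulable by RM sufficient condition.

0.6392


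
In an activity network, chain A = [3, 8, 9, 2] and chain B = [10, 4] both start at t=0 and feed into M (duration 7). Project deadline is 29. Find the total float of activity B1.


Forward pass: ES(B1) = sum of predecessors on chain B = 0
EF = ES + duration = 0 + 10 = 10
Backward pass: LF(M) = deadline = 29; LS(M) = 29 - 7 = 22
LF(B1) = LS(M) - sum(successors on chain B) = 22 - 4 = 18
LS = LF - duration = 18 - 10 = 8
Total float = LS - ES = 8 - 0 = 8

8


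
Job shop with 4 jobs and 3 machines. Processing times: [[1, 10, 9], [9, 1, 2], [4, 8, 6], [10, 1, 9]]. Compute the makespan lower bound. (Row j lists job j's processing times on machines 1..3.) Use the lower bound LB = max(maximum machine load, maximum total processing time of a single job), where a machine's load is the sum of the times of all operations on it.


Machine loads:
  Machine 1: 1 + 9 + 4 + 10 = 24
  Machine 2: 10 + 1 + 8 + 1 = 20
  Machine 3: 9 + 2 + 6 + 9 = 26
Max machine load = 26
Job totals:
  Job 1: 20
  Job 2: 12
  Job 3: 18
  Job 4: 20
Max job total = 20
Lower bound = max(26, 20) = 26

26


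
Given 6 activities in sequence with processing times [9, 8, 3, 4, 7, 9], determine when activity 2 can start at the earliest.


Activity 2 starts after activities 1 through 1 complete.
Predecessor durations: [9]
ES = 9 = 9

9


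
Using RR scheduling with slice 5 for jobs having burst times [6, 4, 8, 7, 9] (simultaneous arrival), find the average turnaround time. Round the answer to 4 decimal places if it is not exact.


Time quantum = 5
Execution trace:
  J1 runs 5 units, time = 5
  J2 runs 4 units, time = 9
  J3 runs 5 units, time = 14
  J4 runs 5 units, time = 19
  J5 runs 5 units, time = 24
  J1 runs 1 units, time = 25
  J3 runs 3 units, time = 28
  J4 runs 2 units, time = 30
  J5 runs 4 units, time = 34
Finish times: [25, 9, 28, 30, 34]
Average turnaround = 126/5 = 25.2

25.2


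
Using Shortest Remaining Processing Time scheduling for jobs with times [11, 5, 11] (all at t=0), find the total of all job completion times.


Since all jobs arrive at t=0, SRPT equals SPT ordering.
SPT order: [5, 11, 11]
Completion times:
  Job 1: p=5, C=5
  Job 2: p=11, C=16
  Job 3: p=11, C=27
Total completion time = 5 + 16 + 27 = 48

48


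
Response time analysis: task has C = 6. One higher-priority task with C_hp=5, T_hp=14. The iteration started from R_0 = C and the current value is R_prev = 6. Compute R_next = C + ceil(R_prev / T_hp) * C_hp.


R_next = C + ceil(R_prev / T_hp) * C_hp
ceil(6 / 14) = ceil(0.4286) = 1
Interference = 1 * 5 = 5
R_next = 6 + 5 = 11

11


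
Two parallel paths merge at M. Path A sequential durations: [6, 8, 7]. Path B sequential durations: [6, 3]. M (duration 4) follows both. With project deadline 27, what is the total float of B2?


Forward pass: ES(B2) = sum of predecessors on chain B = 6
EF = ES + duration = 6 + 3 = 9
Backward pass: LF(M) = deadline = 27; LS(M) = 27 - 4 = 23
LF(B2) = LS(M) - sum(successors on chain B) = 23 - 0 = 23
LS = LF - duration = 23 - 3 = 20
Total float = LS - ES = 20 - 6 = 14

14


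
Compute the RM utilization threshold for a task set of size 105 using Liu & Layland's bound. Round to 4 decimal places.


Compute 2^(1/105) = 1.0066232390
Subtract 1: 1.0066232390 - 1 = 0.0066232390
Multiply by n: 105 * 0.0066232390 = 0.6954400950
Round to 4 dp: 0.6954

0.6954


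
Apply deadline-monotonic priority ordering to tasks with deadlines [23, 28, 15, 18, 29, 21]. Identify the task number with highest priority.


Sort tasks by relative deadline (ascending):
  Task 3: deadline = 15
  Task 4: deadline = 18
  Task 6: deadline = 21
  Task 1: deadline = 23
  Task 2: deadline = 28
  Task 5: deadline = 29
Priority order (highest first): [3, 4, 6, 1, 2, 5]
Highest priority task = 3

3


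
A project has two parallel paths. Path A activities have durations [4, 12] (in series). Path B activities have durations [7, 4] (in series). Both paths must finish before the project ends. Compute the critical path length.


Path A total = 4 + 12 = 16
Path B total = 7 + 4 = 11
Critical path = longest path = max(16, 11) = 16

16


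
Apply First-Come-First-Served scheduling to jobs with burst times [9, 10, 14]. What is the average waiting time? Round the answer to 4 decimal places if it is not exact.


FCFS order (as given): [9, 10, 14]
Waiting times:
  Job 1: wait = 0
  Job 2: wait = 9
  Job 3: wait = 19
Sum of waiting times = 28
Average waiting time = 28/3 = 9.3333

9.3333


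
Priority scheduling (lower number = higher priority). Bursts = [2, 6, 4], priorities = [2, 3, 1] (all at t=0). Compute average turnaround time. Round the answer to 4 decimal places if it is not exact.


Sort by priority (ascending = highest first):
Order: [(1, 4), (2, 2), (3, 6)]
Completion times:
  Priority 1, burst=4, C=4
  Priority 2, burst=2, C=6
  Priority 3, burst=6, C=12
Average turnaround = 22/3 = 7.3333

7.3333


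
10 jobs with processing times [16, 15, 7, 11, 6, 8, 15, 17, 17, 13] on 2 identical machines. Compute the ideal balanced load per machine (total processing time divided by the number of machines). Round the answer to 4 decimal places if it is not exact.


Total processing time = 16 + 15 + 7 + 11 + 6 + 8 + 15 + 17 + 17 + 13 = 125
Number of machines = 2
Ideal balanced load = 125 / 2 = 62.5

62.5


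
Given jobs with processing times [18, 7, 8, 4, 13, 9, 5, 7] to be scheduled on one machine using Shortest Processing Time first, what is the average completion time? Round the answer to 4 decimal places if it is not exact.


Sort jobs by processing time (SPT order): [4, 5, 7, 7, 8, 9, 13, 18]
Compute completion times sequentially:
  Job 1: processing = 4, completes at 4
  Job 2: processing = 5, completes at 9
  Job 3: processing = 7, completes at 16
  Job 4: processing = 7, completes at 23
  Job 5: processing = 8, completes at 31
  Job 6: processing = 9, completes at 40
  Job 7: processing = 13, completes at 53
  Job 8: processing = 18, completes at 71
Sum of completion times = 247
Average completion time = 247/8 = 30.875

30.875


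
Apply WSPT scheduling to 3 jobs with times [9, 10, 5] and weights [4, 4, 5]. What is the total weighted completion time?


Compute p/w ratios and sort ascending (WSPT): [(5, 5), (9, 4), (10, 4)]
Compute weighted completion times:
  Job (p=5,w=5): C=5, w*C=5*5=25
  Job (p=9,w=4): C=14, w*C=4*14=56
  Job (p=10,w=4): C=24, w*C=4*24=96
Total weighted completion time = 177

177


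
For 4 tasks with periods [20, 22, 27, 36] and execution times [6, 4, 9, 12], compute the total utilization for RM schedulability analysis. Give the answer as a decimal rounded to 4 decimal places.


Compute individual utilizations (exact fractions):
  Task 1: C/T = 6/20 = 3/10 (approx. 0.3)
  Task 2: C/T = 4/22 = 2/11 (approx. 0.1818)
  Task 3: C/T = 9/27 = 1/3 (approx. 0.3333)
  Task 4: C/T = 12/36 = 1/3 (approx. 0.3333)
Total utilization U = 3/10 + 2/11 + 1/3 + 1/3 = 379/330
Rounded to 4 decimal places: U = 1.1485
RM (Liu & Layland) bound for 4 tasks = 0.756828; compare with U = 379/330 (approx. 1.148485)
U > 1, so the task set is not schedulable (processor overloaded).

1.1485


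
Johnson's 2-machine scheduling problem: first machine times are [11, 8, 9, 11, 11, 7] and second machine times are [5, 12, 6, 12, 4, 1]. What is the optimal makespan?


Apply Johnson's rule:
  Group 1 (a <= b): [(2, 8, 12), (4, 11, 12)]
  Group 2 (a > b): [(3, 9, 6), (1, 11, 5), (5, 11, 4), (6, 7, 1)]
Optimal job order: [2, 4, 3, 1, 5, 6]
Schedule:
  Job 2: M1 done at 8, M2 done at 20
  Job 4: M1 done at 19, M2 done at 32
  Job 3: M1 done at 28, M2 done at 38
  Job 1: M1 done at 39, M2 done at 44
  Job 5: M1 done at 50, M2 done at 54
  Job 6: M1 done at 57, M2 done at 58
Makespan = 58

58


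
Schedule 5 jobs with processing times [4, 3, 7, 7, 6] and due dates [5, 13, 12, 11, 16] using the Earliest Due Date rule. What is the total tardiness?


Sort by due date (EDD order): [(4, 5), (7, 11), (7, 12), (3, 13), (6, 16)]
Compute completion times and tardiness:
  Job 1: p=4, d=5, C=4, tardiness=max(0,4-5)=0
  Job 2: p=7, d=11, C=11, tardiness=max(0,11-11)=0
  Job 3: p=7, d=12, C=18, tardiness=max(0,18-12)=6
  Job 4: p=3, d=13, C=21, tardiness=max(0,21-13)=8
  Job 5: p=6, d=16, C=27, tardiness=max(0,27-16)=11
Total tardiness = 25

25


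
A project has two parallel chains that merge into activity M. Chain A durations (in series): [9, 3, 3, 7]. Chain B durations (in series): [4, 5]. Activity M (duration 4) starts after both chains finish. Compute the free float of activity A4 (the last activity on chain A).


ES(A4) = sum of predecessors on chain A = 15
EF(A4) = ES + duration = 15 + 7 = 22
Successor of A4 is M. ES(M) = max(sum(A), sum(B)) = max(22, 9) = 22
Free float = ES(successor) - EF(current) = 22 - 22 = 0

0


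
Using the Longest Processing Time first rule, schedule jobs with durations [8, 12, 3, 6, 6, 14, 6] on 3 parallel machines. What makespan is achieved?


Sort jobs in decreasing order (LPT): [14, 12, 8, 6, 6, 6, 3]
Assign each job to the least loaded machine:
  Machine 1: jobs [14, 6], load = 20
  Machine 2: jobs [12, 6], load = 18
  Machine 3: jobs [8, 6, 3], load = 17
Makespan = max load = 20

20


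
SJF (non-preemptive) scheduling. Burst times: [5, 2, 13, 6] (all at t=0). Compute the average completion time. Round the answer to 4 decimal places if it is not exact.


SJF order (ascending): [2, 5, 6, 13]
Completion times:
  Job 1: burst=2, C=2
  Job 2: burst=5, C=7
  Job 3: burst=6, C=13
  Job 4: burst=13, C=26
Average completion = 48/4 = 12.0

12.0


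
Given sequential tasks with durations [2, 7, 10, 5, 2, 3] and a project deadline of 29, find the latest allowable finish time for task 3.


LF(activity 3) = deadline - sum of successor durations
Successors: activities 4 through 6 with durations [5, 2, 3]
Sum of successor durations = 10
LF = 29 - 10 = 19

19


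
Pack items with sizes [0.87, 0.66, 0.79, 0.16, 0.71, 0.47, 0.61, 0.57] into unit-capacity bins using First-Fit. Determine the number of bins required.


Place items sequentially using First-Fit:
  Item 0.87 -> new Bin 1
  Item 0.66 -> new Bin 2
  Item 0.79 -> new Bin 3
  Item 0.16 -> Bin 2 (now 0.82)
  Item 0.71 -> new Bin 4
  Item 0.47 -> new Bin 5
  Item 0.61 -> new Bin 6
  Item 0.57 -> new Bin 7
Total bins used = 7

7


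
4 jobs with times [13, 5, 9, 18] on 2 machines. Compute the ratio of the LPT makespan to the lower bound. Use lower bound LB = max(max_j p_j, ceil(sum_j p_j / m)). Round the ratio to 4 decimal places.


LPT order: [18, 13, 9, 5]
Machine loads after assignment: [23, 22]
LPT makespan = 23
Lower bound = max(max_job, ceil(total/2)) = max(18, 23) = 23
Ratio = 23 / 23 = 1.0

1.0


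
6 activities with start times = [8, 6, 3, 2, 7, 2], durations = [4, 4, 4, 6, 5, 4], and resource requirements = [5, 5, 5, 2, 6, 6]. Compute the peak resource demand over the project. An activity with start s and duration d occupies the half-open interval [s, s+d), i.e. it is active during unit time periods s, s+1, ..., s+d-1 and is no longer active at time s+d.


Each activity i is active on [start_i, start_i + duration_i).
Compute total resource usage per time slot:
  t=0: active resources = [], total = 0
  t=1: active resources = [], total = 0
  t=2: active resources = [2, 6], total = 8
  t=3: active resources = [5, 2, 6], total = 13
  t=4: active resources = [5, 2, 6], total = 13
  t=5: active resources = [5, 2, 6], total = 13
  t=6: active resources = [5, 5, 2], total = 12
  t=7: active resources = [5, 2, 6], total = 13
  t=8: active resources = [5, 5, 6], total = 16
  t=9: active resources = [5, 5, 6], total = 16
  t=10: active resources = [5, 6], total = 11
  t=11: active resources = [5, 6], total = 11
Peak resource demand = 16

16


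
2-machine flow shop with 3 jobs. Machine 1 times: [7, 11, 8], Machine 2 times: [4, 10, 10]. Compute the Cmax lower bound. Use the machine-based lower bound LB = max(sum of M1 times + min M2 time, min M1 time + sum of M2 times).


LB1 = sum(M1 times) + min(M2 times) = 26 + 4 = 30
LB2 = min(M1 times) + sum(M2 times) = 7 + 24 = 31
Lower bound = max(LB1, LB2) = max(30, 31) = 31

31


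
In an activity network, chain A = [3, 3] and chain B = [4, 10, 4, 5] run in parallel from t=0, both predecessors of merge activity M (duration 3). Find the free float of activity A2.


ES(A2) = sum of predecessors on chain A = 3
EF(A2) = ES + duration = 3 + 3 = 6
Successor of A2 is M. ES(M) = max(sum(A), sum(B)) = max(6, 23) = 23
Free float = ES(successor) - EF(current) = 23 - 6 = 17

17
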